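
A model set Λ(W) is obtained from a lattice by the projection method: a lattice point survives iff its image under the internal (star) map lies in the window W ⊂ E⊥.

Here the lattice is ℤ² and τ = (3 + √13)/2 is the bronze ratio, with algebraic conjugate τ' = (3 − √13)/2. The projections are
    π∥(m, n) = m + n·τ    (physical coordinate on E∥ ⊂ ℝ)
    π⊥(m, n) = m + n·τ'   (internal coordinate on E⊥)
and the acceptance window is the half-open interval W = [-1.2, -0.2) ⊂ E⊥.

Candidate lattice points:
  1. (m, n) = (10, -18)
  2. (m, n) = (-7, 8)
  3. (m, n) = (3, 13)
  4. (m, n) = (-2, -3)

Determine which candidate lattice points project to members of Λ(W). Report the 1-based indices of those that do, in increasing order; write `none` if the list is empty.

3, 4

Compute τ' = (3−√13)/2 = -0.302776, so π⊥(m,n) = m -0.302776·n.
candidate 1: (m,n)=(10,-18) → π∥ = 10-18·τ ≈ -49.449961, π⊥ = 10-18·τ' ≈ 15.449961 ∉ [-1.2, -0.2) ⇒ out
candidate 2: (m,n)=(-7,8) → π∥ = -7+8·τ ≈ 19.422205, π⊥ = -7+8·τ' ≈ -9.422205 ∉ [-1.2, -0.2) ⇒ out
candidate 3: (m,n)=(3,13) → π∥ = 3+13·τ ≈ 45.936083, π⊥ = 3+13·τ' ≈ -0.936083 ∈ [-1.2, -0.2) ⇒ IN Λ
candidate 4: (m,n)=(-2,-3) → π∥ = -2-3·τ ≈ -11.908327, π⊥ = -2-3·τ' ≈ -1.091673 ∈ [-1.2, -0.2) ⇒ IN Λ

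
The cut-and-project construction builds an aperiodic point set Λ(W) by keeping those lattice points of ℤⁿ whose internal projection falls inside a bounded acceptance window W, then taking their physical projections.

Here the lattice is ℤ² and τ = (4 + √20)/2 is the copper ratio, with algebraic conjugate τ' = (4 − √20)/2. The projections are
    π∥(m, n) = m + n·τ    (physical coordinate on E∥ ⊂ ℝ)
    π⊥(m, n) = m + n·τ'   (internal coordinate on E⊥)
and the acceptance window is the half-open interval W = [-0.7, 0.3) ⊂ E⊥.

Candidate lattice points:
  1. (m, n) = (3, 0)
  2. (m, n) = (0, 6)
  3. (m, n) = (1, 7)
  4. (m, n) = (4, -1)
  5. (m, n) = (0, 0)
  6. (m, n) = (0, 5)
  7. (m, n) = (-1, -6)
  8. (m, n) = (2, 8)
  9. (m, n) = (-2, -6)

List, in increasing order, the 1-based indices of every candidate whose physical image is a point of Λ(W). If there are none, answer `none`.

Numerically τ ≈ 4.2361 and τ' = −1/τ ≈ -0.2361.
[1] lift (3,0): star map gives 3.0000; window check -0.7 ≤ 3.0000 < 0.3 is false → out
[2] lift (0,6): star map gives -1.4164; window check -0.7 ≤ -1.4164 < 0.3 is false → out
[3] lift (1,7): star map gives -0.6525; window check -0.7 ≤ -0.6525 < 0.3 is true → IN Λ
[4] lift (4,-1): star map gives 4.2361; window check -0.7 ≤ 4.2361 < 0.3 is false → out
[5] lift (0,0): star map gives 0.0000; window check -0.7 ≤ 0.0000 < 0.3 is true → IN Λ
[6] lift (0,5): star map gives -1.1803; window check -0.7 ≤ -1.1803 < 0.3 is false → out
[7] lift (-1,-6): star map gives 0.4164; window check -0.7 ≤ 0.4164 < 0.3 is false → out
[8] lift (2,8): star map gives 0.1115; window check -0.7 ≤ 0.1115 < 0.3 is true → IN Λ
[9] lift (-2,-6): star map gives -0.5836; window check -0.7 ≤ -0.5836 < 0.3 is true → IN Λ

3, 5, 8, 9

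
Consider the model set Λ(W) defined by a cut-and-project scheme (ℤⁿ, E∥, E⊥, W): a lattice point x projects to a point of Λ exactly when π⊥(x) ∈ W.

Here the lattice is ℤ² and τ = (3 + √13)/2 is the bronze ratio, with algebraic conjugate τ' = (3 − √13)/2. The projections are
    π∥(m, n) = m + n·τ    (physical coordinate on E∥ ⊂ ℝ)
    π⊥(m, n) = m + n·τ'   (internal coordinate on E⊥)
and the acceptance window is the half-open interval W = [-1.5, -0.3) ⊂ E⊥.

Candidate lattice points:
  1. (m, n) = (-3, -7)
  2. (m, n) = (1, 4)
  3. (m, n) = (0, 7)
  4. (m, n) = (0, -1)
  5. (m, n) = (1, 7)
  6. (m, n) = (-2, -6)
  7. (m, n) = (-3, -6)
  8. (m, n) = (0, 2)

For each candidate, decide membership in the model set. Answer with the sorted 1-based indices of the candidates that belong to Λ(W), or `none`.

1, 5, 7, 8

Numerically τ ≈ 3.3028 and τ' = −1/τ ≈ -0.3028.
candidate 1: (m,n)=(-3,-7) → π∥ = -3-7·τ ≈ -26.1194, π⊥ = -3-7·τ' ≈ -0.8806 ∈ [-1.5, -0.3) ⇒ IN Λ
candidate 2: (m,n)=(1,4) → π∥ = 1+4·τ ≈ 14.2111, π⊥ = 1+4·τ' ≈ -0.2111 ∉ [-1.5, -0.3) ⇒ out
candidate 3: (m,n)=(0,7) → π∥ = 0+7·τ ≈ 23.1194, π⊥ = 0+7·τ' ≈ -2.1194 ∉ [-1.5, -0.3) ⇒ out
candidate 4: (m,n)=(0,-1) → π∥ = 0-1·τ ≈ -3.3028, π⊥ = 0-1·τ' ≈ 0.3028 ∉ [-1.5, -0.3) ⇒ out
candidate 5: (m,n)=(1,7) → π∥ = 1+7·τ ≈ 24.1194, π⊥ = 1+7·τ' ≈ -1.1194 ∈ [-1.5, -0.3) ⇒ IN Λ
candidate 6: (m,n)=(-2,-6) → π∥ = -2-6·τ ≈ -21.8167, π⊥ = -2-6·τ' ≈ -0.1833 ∉ [-1.5, -0.3) ⇒ out
candidate 7: (m,n)=(-3,-6) → π∥ = -3-6·τ ≈ -22.8167, π⊥ = -3-6·τ' ≈ -1.1833 ∈ [-1.5, -0.3) ⇒ IN Λ
candidate 8: (m,n)=(0,2) → π∥ = 0+2·τ ≈ 6.6056, π⊥ = 0+2·τ' ≈ -0.6056 ∈ [-1.5, -0.3) ⇒ IN Λ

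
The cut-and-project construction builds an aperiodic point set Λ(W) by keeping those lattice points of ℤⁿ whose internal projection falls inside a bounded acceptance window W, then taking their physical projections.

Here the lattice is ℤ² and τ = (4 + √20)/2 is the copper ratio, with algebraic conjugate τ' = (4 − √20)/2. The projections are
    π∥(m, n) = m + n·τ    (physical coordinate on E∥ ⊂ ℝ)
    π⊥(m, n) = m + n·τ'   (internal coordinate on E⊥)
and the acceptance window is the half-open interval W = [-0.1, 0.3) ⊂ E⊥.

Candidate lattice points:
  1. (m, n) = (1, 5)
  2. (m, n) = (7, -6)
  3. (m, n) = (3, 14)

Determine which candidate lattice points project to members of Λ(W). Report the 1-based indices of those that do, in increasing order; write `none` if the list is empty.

Compute τ' = (4−√20)/2 = -0.23607, so π⊥(m,n) = m -0.23607·n.
[1] lift (1,5): star map gives -0.18034; window check -0.1 ≤ -0.18034 < 0.3 is false → out
[2] lift (7,-6): star map gives 8.41641; window check -0.1 ≤ 8.41641 < 0.3 is false → out
[3] lift (3,14): star map gives -0.30495; window check -0.1 ≤ -0.30495 < 0.3 is false → out

none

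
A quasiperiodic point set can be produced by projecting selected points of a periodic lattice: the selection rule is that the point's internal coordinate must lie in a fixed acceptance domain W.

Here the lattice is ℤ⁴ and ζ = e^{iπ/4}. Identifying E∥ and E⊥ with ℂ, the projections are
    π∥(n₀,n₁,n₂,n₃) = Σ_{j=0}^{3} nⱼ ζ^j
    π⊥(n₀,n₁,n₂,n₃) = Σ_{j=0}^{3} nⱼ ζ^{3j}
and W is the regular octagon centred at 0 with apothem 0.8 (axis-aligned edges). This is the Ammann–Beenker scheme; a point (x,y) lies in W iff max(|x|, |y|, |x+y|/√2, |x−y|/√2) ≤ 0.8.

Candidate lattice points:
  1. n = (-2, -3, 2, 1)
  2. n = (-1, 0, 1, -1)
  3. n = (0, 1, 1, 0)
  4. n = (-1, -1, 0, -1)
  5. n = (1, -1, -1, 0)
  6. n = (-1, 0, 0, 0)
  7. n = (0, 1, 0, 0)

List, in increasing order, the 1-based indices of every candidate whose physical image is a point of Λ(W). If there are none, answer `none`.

3

π⊥(n) = n₀ + n₁ζ³ + n₂ζ⁶ + n₃ζ⁹ where ζ = e^{iπ/4}.
candidate 1: n = (-2, -3, 2, 1) → π⊥ ≈ (+0.82843, -3.41421); max(|x|,|y|,|x±y|/√2) = 3.41421 > 0.8 ⇒ ∉ W
candidate 2: n = (-1, 0, 1, -1) → π⊥ ≈ (-1.70711, -1.70711); max(|x|,|y|,|x±y|/√2) = 2.41421 > 0.8 ⇒ ∉ W
candidate 3: n = (0, 1, 1, 0) → π⊥ ≈ (-0.70711, -0.29289); max(|x|,|y|,|x±y|/√2) = 0.70711 ≤ 0.8 ⇒ ∈ W
candidate 4: n = (-1, -1, 0, -1) → π⊥ ≈ (-1.00000, -1.41421); max(|x|,|y|,|x±y|/√2) = 1.70711 > 0.8 ⇒ ∉ W
candidate 5: n = (1, -1, -1, 0) → π⊥ ≈ (+1.70711, +0.29289); max(|x|,|y|,|x±y|/√2) = 1.70711 > 0.8 ⇒ ∉ W
candidate 6: n = (-1, 0, 0, 0) → π⊥ ≈ (-1.00000, +0.00000); max(|x|,|y|,|x±y|/√2) = 1.00000 > 0.8 ⇒ ∉ W
candidate 7: n = (0, 1, 0, 0) → π⊥ ≈ (-0.70711, +0.70711); max(|x|,|y|,|x±y|/√2) = 1.00000 > 0.8 ⇒ ∉ W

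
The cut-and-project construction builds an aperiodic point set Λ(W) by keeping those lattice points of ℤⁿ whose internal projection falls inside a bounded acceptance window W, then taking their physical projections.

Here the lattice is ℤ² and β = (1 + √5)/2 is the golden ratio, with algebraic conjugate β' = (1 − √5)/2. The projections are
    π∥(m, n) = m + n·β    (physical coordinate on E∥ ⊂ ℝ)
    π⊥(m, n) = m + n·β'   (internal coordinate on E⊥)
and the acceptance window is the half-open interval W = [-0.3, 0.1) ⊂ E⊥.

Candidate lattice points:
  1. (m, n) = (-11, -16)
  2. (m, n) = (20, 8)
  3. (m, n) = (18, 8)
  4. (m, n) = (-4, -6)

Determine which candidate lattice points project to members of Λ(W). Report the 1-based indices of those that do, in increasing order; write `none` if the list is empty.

Compute β' = (1−√5)/2 = -0.6180, so π⊥(m,n) = m -0.6180·n.
#1 (-11,-16): internal coord -11 + (-16)·β' = -1.1115; -1.1115 ∉ [-0.3, 0.1) → out
#2 (20,8): internal coord 20 + (8)·β' = +15.0557; +15.0557 ∉ [-0.3, 0.1) → out
#3 (18,8): internal coord 18 + (8)·β' = +13.0557; +13.0557 ∉ [-0.3, 0.1) → out
#4 (-4,-6): internal coord -4 + (-6)·β' = -0.2918; -0.2918 ∈ [-0.3, 0.1) → IN Λ

4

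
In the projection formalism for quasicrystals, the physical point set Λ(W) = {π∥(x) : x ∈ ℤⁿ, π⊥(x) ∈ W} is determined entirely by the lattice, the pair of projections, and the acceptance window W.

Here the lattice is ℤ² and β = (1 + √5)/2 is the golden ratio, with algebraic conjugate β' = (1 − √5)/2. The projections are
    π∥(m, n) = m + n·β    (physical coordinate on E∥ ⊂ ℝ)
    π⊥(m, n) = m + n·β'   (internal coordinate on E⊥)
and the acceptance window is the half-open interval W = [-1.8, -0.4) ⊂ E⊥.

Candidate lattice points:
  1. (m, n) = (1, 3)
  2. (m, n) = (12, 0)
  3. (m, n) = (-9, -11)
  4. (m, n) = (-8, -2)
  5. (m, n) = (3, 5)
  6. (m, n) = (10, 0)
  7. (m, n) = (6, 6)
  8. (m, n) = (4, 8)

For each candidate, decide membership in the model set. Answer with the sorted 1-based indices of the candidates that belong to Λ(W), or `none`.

Numerically β ≈ 1.61803 and β' = −1/β ≈ -0.61803.
candidate 1: (m,n)=(1,3) → π∥ = 1+3·β ≈ 5.85410, π⊥ = 1+3·β' ≈ -0.85410 ∈ [-1.8, -0.4) ⇒ IN Λ
candidate 2: (m,n)=(12,0) → π∥ = 12+0·β ≈ 12.00000, π⊥ = 12+0·β' ≈ 12.00000 ∉ [-1.8, -0.4) ⇒ out
candidate 3: (m,n)=(-9,-11) → π∥ = -9-11·β ≈ -26.79837, π⊥ = -9-11·β' ≈ -2.20163 ∉ [-1.8, -0.4) ⇒ out
candidate 4: (m,n)=(-8,-2) → π∥ = -8-2·β ≈ -11.23607, π⊥ = -8-2·β' ≈ -6.76393 ∉ [-1.8, -0.4) ⇒ out
candidate 5: (m,n)=(3,5) → π∥ = 3+5·β ≈ 11.09017, π⊥ = 3+5·β' ≈ -0.09017 ∉ [-1.8, -0.4) ⇒ out
candidate 6: (m,n)=(10,0) → π∥ = 10+0·β ≈ 10.00000, π⊥ = 10+0·β' ≈ 10.00000 ∉ [-1.8, -0.4) ⇒ out
candidate 7: (m,n)=(6,6) → π∥ = 6+6·β ≈ 15.70820, π⊥ = 6+6·β' ≈ 2.29180 ∉ [-1.8, -0.4) ⇒ out
candidate 8: (m,n)=(4,8) → π∥ = 4+8·β ≈ 16.94427, π⊥ = 4+8·β' ≈ -0.94427 ∈ [-1.8, -0.4) ⇒ IN Λ

1, 8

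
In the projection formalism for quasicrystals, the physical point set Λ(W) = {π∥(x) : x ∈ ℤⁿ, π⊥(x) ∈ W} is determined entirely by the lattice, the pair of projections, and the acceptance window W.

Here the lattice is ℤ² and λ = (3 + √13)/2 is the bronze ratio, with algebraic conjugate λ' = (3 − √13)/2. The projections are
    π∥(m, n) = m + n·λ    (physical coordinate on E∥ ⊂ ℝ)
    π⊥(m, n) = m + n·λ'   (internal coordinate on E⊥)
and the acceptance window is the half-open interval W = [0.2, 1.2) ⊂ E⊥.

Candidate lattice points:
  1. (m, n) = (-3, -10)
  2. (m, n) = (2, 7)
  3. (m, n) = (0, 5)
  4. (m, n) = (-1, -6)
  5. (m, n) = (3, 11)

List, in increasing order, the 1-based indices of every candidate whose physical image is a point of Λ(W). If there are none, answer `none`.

4

λ' = (3−√13)/2 ≈ -0.3028.
#1 (-3,-10): internal coord -3 + (-10)·λ' = +0.0278; +0.0278 ∉ [0.2, 1.2) → out
#2 (2,7): internal coord 2 + (7)·λ' = -0.1194; -0.1194 ∉ [0.2, 1.2) → out
#3 (0,5): internal coord 0 + (5)·λ' = -1.5139; -1.5139 ∉ [0.2, 1.2) → out
#4 (-1,-6): internal coord -1 + (-6)·λ' = +0.8167; +0.8167 ∈ [0.2, 1.2) → IN Λ
#5 (3,11): internal coord 3 + (11)·λ' = -0.3305; -0.3305 ∉ [0.2, 1.2) → out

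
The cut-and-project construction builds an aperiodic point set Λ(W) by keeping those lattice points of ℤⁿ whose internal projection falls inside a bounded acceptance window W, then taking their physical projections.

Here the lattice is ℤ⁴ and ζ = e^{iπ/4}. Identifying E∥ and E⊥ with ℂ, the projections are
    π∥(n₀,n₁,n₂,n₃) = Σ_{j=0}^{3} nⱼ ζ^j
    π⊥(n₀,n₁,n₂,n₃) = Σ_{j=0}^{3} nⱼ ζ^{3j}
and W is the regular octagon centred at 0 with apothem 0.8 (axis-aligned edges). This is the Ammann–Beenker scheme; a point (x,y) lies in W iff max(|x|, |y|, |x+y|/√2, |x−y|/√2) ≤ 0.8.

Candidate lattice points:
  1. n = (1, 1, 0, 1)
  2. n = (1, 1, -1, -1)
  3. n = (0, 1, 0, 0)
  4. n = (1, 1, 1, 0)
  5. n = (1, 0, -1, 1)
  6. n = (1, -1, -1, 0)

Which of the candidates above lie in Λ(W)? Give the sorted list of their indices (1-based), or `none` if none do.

4

Internal map: ζ^{3j} for j=0..3 gives (1,0), (−√2/2,√2/2), (0,−1), (√2/2,√2/2).
#1 (1, 1, 0, 1): internal (1.000000, 1.414214); octagon support 1.707107 vs apothem 0.8 → ∉ W
#2 (1, 1, -1, -1): internal (-0.414214, 1.000000); octagon support 1.000000 vs apothem 0.8 → ∉ W
#3 (0, 1, 0, 0): internal (-0.707107, 0.707107); octagon support 1.000000 vs apothem 0.8 → ∉ W
#4 (1, 1, 1, 0): internal (0.292893, -0.292893); octagon support 0.414214 vs apothem 0.8 → ∈ W
#5 (1, 0, -1, 1): internal (1.707107, 1.707107); octagon support 2.414214 vs apothem 0.8 → ∉ W
#6 (1, -1, -1, 0): internal (1.707107, 0.292893); octagon support 1.707107 vs apothem 0.8 → ∉ W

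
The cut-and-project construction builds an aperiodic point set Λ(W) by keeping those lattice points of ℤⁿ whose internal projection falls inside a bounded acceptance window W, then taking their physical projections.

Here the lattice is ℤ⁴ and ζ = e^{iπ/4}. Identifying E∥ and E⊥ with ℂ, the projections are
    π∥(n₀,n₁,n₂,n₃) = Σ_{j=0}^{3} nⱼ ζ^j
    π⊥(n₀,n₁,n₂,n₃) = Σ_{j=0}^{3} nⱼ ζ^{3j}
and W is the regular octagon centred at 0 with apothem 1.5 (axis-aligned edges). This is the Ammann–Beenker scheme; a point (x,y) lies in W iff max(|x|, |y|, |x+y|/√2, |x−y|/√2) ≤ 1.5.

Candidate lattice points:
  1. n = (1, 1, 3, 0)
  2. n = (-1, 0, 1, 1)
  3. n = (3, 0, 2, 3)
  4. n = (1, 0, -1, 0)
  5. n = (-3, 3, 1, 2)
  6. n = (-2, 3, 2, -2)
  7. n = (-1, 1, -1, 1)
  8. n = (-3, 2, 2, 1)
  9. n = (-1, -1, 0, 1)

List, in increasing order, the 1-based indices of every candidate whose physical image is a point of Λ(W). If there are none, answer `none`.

2, 4, 9

Internal map: ζ^{3j} for j=0..3 gives (1,0), (−√2/2,√2/2), (0,−1), (√2/2,√2/2).
candidate 1: n = (1, 1, 3, 0) → π⊥ ≈ (+0.2929, -2.2929); max(|x|,|y|,|x±y|/√2) = 2.2929 > 1.5 ⇒ ∉ W
candidate 2: n = (-1, 0, 1, 1) → π⊥ ≈ (-0.2929, -0.2929); max(|x|,|y|,|x±y|/√2) = 0.4142 ≤ 1.5 ⇒ ∈ W
candidate 3: n = (3, 0, 2, 3) → π⊥ ≈ (+5.1213, +0.1213); max(|x|,|y|,|x±y|/√2) = 5.1213 > 1.5 ⇒ ∉ W
candidate 4: n = (1, 0, -1, 0) → π⊥ ≈ (+1.0000, +1.0000); max(|x|,|y|,|x±y|/√2) = 1.4142 ≤ 1.5 ⇒ ∈ W
candidate 5: n = (-3, 3, 1, 2) → π⊥ ≈ (-3.7071, +2.5355); max(|x|,|y|,|x±y|/√2) = 4.4142 > 1.5 ⇒ ∉ W
candidate 6: n = (-2, 3, 2, -2) → π⊥ ≈ (-5.5355, -1.2929); max(|x|,|y|,|x±y|/√2) = 5.5355 > 1.5 ⇒ ∉ W
candidate 7: n = (-1, 1, -1, 1) → π⊥ ≈ (-1.0000, +2.4142); max(|x|,|y|,|x±y|/√2) = 2.4142 > 1.5 ⇒ ∉ W
candidate 8: n = (-3, 2, 2, 1) → π⊥ ≈ (-3.7071, +0.1213); max(|x|,|y|,|x±y|/√2) = 3.7071 > 1.5 ⇒ ∉ W
candidate 9: n = (-1, -1, 0, 1) → π⊥ ≈ (+0.4142, +0.0000); max(|x|,|y|,|x±y|/√2) = 0.4142 ≤ 1.5 ⇒ ∈ W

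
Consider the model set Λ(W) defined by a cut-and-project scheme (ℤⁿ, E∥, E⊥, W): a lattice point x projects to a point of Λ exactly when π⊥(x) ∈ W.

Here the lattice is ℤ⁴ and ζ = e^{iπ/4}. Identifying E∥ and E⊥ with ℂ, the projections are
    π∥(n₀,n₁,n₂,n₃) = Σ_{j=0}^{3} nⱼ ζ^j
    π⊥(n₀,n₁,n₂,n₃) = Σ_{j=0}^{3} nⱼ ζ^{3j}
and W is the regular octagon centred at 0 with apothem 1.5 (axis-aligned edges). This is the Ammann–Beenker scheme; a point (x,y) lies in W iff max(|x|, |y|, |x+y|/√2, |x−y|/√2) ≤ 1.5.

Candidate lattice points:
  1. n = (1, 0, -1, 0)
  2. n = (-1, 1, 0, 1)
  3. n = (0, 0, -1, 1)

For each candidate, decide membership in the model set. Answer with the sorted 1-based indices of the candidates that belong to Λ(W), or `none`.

Internal map: ζ^{3j} for j=0..3 gives (1,0), (−√2/2,√2/2), (0,−1), (√2/2,√2/2).
candidate 1: n = (1, 0, -1, 0) → π⊥ ≈ (+1.000000, +1.000000); max(|x|,|y|,|x±y|/√2) = 1.414214 ≤ 1.5 ⇒ ∈ W
candidate 2: n = (-1, 1, 0, 1) → π⊥ ≈ (-1.000000, +1.414214); max(|x|,|y|,|x±y|/√2) = 1.707107 > 1.5 ⇒ ∉ W
candidate 3: n = (0, 0, -1, 1) → π⊥ ≈ (+0.707107, +1.707107); max(|x|,|y|,|x±y|/√2) = 1.707107 > 1.5 ⇒ ∉ W

1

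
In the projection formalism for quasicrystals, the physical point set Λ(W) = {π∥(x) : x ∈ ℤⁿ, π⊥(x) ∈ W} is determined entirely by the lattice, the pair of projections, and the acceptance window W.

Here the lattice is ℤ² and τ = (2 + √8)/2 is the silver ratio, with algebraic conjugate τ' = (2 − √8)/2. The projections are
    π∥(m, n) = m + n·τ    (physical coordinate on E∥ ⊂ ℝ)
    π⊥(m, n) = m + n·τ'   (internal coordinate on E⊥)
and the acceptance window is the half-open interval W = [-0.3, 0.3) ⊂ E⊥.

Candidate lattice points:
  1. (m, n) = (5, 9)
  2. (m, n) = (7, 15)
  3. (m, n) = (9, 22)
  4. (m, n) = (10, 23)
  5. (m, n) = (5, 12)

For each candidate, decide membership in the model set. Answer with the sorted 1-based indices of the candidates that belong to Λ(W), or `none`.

Numerically τ ≈ 2.41421 and τ' = −1/τ ≈ -0.41421.
#1 (5,9): internal coord 5 + (9)·τ' = +1.27208; +1.27208 ∉ [-0.3, 0.3) → out
#2 (7,15): internal coord 7 + (15)·τ' = +0.78680; +0.78680 ∉ [-0.3, 0.3) → out
#3 (9,22): internal coord 9 + (22)·τ' = -0.11270; -0.11270 ∈ [-0.3, 0.3) → IN Λ
#4 (10,23): internal coord 10 + (23)·τ' = +0.47309; +0.47309 ∉ [-0.3, 0.3) → out
#5 (5,12): internal coord 5 + (12)·τ' = +0.02944; +0.02944 ∈ [-0.3, 0.3) → IN Λ

3, 5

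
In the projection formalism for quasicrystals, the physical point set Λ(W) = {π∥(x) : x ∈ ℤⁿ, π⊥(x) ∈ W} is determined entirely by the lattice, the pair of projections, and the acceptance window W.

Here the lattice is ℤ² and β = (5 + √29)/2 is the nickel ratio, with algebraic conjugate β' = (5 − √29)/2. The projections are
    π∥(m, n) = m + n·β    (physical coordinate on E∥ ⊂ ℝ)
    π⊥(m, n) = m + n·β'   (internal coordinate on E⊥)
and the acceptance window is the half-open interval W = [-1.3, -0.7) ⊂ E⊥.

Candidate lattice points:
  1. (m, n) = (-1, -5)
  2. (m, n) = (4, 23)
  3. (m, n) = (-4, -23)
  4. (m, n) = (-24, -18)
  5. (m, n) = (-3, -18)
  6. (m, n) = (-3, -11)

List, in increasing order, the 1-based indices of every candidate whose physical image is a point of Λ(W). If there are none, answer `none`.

6

β' = (5−√29)/2 ≈ -0.1926.
candidate 1: (m,n)=(-1,-5) → π∥ = -1-5·β ≈ -26.9629, π⊥ = -1-5·β' ≈ -0.0371 ∉ [-1.3, -0.7) ⇒ out
candidate 2: (m,n)=(4,23) → π∥ = 4+23·β ≈ 123.4294, π⊥ = 4+23·β' ≈ -0.4294 ∉ [-1.3, -0.7) ⇒ out
candidate 3: (m,n)=(-4,-23) → π∥ = -4-23·β ≈ -123.4294, π⊥ = -4-23·β' ≈ 0.4294 ∉ [-1.3, -0.7) ⇒ out
candidate 4: (m,n)=(-24,-18) → π∥ = -24-18·β ≈ -117.4665, π⊥ = -24-18·β' ≈ -20.5335 ∉ [-1.3, -0.7) ⇒ out
candidate 5: (m,n)=(-3,-18) → π∥ = -3-18·β ≈ -96.4665, π⊥ = -3-18·β' ≈ 0.4665 ∉ [-1.3, -0.7) ⇒ out
candidate 6: (m,n)=(-3,-11) → π∥ = -3-11·β ≈ -60.1184, π⊥ = -3-11·β' ≈ -0.8816 ∈ [-1.3, -0.7) ⇒ IN Λ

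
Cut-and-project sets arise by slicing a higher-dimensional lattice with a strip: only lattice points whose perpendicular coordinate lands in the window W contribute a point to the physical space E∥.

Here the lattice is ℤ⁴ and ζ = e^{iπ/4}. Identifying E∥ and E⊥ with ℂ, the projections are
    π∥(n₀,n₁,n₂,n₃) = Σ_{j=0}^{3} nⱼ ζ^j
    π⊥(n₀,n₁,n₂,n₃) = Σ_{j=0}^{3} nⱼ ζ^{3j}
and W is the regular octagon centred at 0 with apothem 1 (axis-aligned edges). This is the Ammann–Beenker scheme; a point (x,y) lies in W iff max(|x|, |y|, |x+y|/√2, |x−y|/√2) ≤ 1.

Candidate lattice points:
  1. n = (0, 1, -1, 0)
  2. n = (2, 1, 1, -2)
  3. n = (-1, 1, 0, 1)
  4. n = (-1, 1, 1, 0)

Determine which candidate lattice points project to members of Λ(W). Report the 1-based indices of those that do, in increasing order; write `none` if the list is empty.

Internal map: ζ^{3j} for j=0..3 gives (1,0), (−√2/2,√2/2), (0,−1), (√2/2,√2/2).
candidate 1: n = (0, 1, -1, 0) → π⊥ ≈ (-0.7071, +1.7071); max(|x|,|y|,|x±y|/√2) = 1.7071 > 1 ⇒ ∉ W
candidate 2: n = (2, 1, 1, -2) → π⊥ ≈ (-0.1213, -1.7071); max(|x|,|y|,|x±y|/√2) = 1.7071 > 1 ⇒ ∉ W
candidate 3: n = (-1, 1, 0, 1) → π⊥ ≈ (-1.0000, +1.4142); max(|x|,|y|,|x±y|/√2) = 1.7071 > 1 ⇒ ∉ W
candidate 4: n = (-1, 1, 1, 0) → π⊥ ≈ (-1.7071, -0.2929); max(|x|,|y|,|x±y|/√2) = 1.7071 > 1 ⇒ ∉ W

none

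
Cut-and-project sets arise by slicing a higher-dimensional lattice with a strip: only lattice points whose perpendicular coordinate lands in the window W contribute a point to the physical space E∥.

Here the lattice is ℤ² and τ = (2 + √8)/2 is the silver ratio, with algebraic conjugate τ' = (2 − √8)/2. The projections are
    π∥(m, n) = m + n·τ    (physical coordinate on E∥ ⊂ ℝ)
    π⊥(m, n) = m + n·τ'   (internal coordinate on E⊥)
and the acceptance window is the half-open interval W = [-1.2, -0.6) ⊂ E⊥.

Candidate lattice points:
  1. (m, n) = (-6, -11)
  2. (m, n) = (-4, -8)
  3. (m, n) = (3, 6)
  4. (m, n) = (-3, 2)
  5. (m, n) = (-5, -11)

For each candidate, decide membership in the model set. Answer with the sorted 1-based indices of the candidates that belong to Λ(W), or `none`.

Numerically τ ≈ 2.41421 and τ' = −1/τ ≈ -0.41421.
[1] lift (-6,-11): star map gives -1.44365; window check -1.2 ≤ -1.44365 < -0.6 is false → out
[2] lift (-4,-8): star map gives -0.68629; window check -1.2 ≤ -0.68629 < -0.6 is true → IN Λ
[3] lift (3,6): star map gives 0.51472; window check -1.2 ≤ 0.51472 < -0.6 is false → out
[4] lift (-3,2): star map gives -3.82843; window check -1.2 ≤ -3.82843 < -0.6 is false → out
[5] lift (-5,-11): star map gives -0.44365; window check -1.2 ≤ -0.44365 < -0.6 is false → out

2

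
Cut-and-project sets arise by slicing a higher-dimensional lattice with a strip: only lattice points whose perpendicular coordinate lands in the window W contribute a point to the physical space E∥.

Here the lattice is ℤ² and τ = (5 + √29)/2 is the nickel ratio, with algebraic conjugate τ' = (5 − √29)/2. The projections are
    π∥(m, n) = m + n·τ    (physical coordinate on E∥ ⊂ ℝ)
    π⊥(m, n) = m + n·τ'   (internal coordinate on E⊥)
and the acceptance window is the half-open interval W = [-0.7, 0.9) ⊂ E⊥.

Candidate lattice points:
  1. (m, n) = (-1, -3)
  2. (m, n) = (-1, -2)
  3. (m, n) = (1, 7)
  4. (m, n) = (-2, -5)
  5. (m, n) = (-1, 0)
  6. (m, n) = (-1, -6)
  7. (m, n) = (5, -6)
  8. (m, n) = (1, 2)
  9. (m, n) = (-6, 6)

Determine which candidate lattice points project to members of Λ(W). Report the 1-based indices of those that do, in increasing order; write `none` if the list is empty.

1, 2, 3, 6, 8

Numerically τ ≈ 5.192582 and τ' = −1/τ ≈ -0.192582.
candidate 1: (m,n)=(-1,-3) → π∥ = -1-3·τ ≈ -16.577747, π⊥ = -1-3·τ' ≈ -0.422253 ∈ [-0.7, 0.9) ⇒ IN Λ
candidate 2: (m,n)=(-1,-2) → π∥ = -1-2·τ ≈ -11.385165, π⊥ = -1-2·τ' ≈ -0.614835 ∈ [-0.7, 0.9) ⇒ IN Λ
candidate 3: (m,n)=(1,7) → π∥ = 1+7·τ ≈ 37.348077, π⊥ = 1+7·τ' ≈ -0.348077 ∈ [-0.7, 0.9) ⇒ IN Λ
candidate 4: (m,n)=(-2,-5) → π∥ = -2-5·τ ≈ -27.962912, π⊥ = -2-5·τ' ≈ -1.037088 ∉ [-0.7, 0.9) ⇒ out
candidate 5: (m,n)=(-1,0) → π∥ = -1+0·τ ≈ -1.000000, π⊥ = -1+0·τ' ≈ -1.000000 ∉ [-0.7, 0.9) ⇒ out
candidate 6: (m,n)=(-1,-6) → π∥ = -1-6·τ ≈ -32.155494, π⊥ = -1-6·τ' ≈ 0.155494 ∈ [-0.7, 0.9) ⇒ IN Λ
candidate 7: (m,n)=(5,-6) → π∥ = 5-6·τ ≈ -26.155494, π⊥ = 5-6·τ' ≈ 6.155494 ∉ [-0.7, 0.9) ⇒ out
candidate 8: (m,n)=(1,2) → π∥ = 1+2·τ ≈ 11.385165, π⊥ = 1+2·τ' ≈ 0.614835 ∈ [-0.7, 0.9) ⇒ IN Λ
candidate 9: (m,n)=(-6,6) → π∥ = -6+6·τ ≈ 25.155494, π⊥ = -6+6·τ' ≈ -7.155494 ∉ [-0.7, 0.9) ⇒ out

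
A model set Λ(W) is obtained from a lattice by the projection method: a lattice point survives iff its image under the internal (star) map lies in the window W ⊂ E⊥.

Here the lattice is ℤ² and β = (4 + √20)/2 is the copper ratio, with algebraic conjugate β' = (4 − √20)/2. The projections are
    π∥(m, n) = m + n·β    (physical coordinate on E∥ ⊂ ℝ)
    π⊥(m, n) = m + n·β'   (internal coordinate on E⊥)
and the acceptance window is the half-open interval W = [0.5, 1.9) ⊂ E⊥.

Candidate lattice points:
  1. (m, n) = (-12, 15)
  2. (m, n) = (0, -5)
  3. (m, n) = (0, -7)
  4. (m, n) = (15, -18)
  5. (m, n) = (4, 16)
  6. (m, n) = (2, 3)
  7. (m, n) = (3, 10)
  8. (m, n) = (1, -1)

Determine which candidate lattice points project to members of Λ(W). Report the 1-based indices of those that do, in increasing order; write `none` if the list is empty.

2, 3, 6, 7, 8

β' = (4−√20)/2 ≈ -0.23607.
#1 (-12,15): internal coord -12 + (15)·β' = -15.54102; -15.54102 ∉ [0.5, 1.9) → out
#2 (0,-5): internal coord 0 + (-5)·β' = +1.18034; +1.18034 ∈ [0.5, 1.9) → IN Λ
#3 (0,-7): internal coord 0 + (-7)·β' = +1.65248; +1.65248 ∈ [0.5, 1.9) → IN Λ
#4 (15,-18): internal coord 15 + (-18)·β' = +19.24922; +19.24922 ∉ [0.5, 1.9) → out
#5 (4,16): internal coord 4 + (16)·β' = +0.22291; +0.22291 ∉ [0.5, 1.9) → out
#6 (2,3): internal coord 2 + (3)·β' = +1.29180; +1.29180 ∈ [0.5, 1.9) → IN Λ
#7 (3,10): internal coord 3 + (10)·β' = +0.63932; +0.63932 ∈ [0.5, 1.9) → IN Λ
#8 (1,-1): internal coord 1 + (-1)·β' = +1.23607; +1.23607 ∈ [0.5, 1.9) → IN Λ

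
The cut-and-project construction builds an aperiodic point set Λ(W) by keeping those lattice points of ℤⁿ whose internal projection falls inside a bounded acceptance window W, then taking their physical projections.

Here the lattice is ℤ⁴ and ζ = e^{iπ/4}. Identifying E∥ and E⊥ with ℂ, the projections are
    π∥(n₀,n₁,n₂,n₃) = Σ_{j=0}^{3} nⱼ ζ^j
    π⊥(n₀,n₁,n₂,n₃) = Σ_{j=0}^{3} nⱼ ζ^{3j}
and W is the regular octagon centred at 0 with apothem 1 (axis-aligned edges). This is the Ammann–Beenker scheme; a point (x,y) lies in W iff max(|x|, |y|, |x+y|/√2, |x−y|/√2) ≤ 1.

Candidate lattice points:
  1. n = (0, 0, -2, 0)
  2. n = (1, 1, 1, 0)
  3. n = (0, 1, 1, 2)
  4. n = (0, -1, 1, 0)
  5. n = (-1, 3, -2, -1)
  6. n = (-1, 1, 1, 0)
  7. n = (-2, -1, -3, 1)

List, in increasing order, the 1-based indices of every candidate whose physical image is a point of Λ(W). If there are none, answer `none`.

2

Internal map: ζ^{3j} for j=0..3 gives (1,0), (−√2/2,√2/2), (0,−1), (√2/2,√2/2).
candidate 1: n = (0, 0, -2, 0) → π⊥ ≈ (+0.000000, +2.000000); max(|x|,|y|,|x±y|/√2) = 2.000000 > 1 ⇒ ∉ W
candidate 2: n = (1, 1, 1, 0) → π⊥ ≈ (+0.292893, -0.292893); max(|x|,|y|,|x±y|/√2) = 0.414214 ≤ 1 ⇒ ∈ W
candidate 3: n = (0, 1, 1, 2) → π⊥ ≈ (+0.707107, +1.121320); max(|x|,|y|,|x±y|/√2) = 1.292893 > 1 ⇒ ∉ W
candidate 4: n = (0, -1, 1, 0) → π⊥ ≈ (+0.707107, -1.707107); max(|x|,|y|,|x±y|/√2) = 1.707107 > 1 ⇒ ∉ W
candidate 5: n = (-1, 3, -2, -1) → π⊥ ≈ (-3.828427, +3.414214); max(|x|,|y|,|x±y|/√2) = 5.121320 > 1 ⇒ ∉ W
candidate 6: n = (-1, 1, 1, 0) → π⊥ ≈ (-1.707107, -0.292893); max(|x|,|y|,|x±y|/√2) = 1.707107 > 1 ⇒ ∉ W
candidate 7: n = (-2, -1, -3, 1) → π⊥ ≈ (-0.585786, +3.000000); max(|x|,|y|,|x±y|/√2) = 3.000000 > 1 ⇒ ∉ W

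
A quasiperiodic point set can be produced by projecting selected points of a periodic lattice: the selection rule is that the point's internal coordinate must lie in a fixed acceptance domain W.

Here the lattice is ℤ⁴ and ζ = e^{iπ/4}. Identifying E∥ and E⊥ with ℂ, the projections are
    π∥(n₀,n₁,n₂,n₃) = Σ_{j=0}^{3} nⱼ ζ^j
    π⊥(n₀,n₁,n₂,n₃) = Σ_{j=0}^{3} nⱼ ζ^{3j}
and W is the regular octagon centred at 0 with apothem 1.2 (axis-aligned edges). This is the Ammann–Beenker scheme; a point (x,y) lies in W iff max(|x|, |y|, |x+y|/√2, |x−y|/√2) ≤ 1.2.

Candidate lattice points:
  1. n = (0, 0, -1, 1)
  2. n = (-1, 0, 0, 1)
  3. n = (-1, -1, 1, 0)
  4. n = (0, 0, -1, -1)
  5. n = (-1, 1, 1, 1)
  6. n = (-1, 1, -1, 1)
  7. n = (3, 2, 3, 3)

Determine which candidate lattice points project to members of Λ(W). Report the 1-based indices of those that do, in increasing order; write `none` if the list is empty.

With ζ = e^{iπ/4} the internal vectors are ζ^0,ζ^3,ζ^6,ζ^9.
#1 (0, 0, -1, 1): internal (0.7071, 1.7071); octagon support 1.7071 vs apothem 1.2 → ∉ W
#2 (-1, 0, 0, 1): internal (-0.2929, 0.7071); octagon support 0.7071 vs apothem 1.2 → ∈ W
#3 (-1, -1, 1, 0): internal (-0.2929, -1.7071); octagon support 1.7071 vs apothem 1.2 → ∉ W
#4 (0, 0, -1, -1): internal (-0.7071, 0.2929); octagon support 0.7071 vs apothem 1.2 → ∈ W
#5 (-1, 1, 1, 1): internal (-1.0000, 0.4142); octagon support 1.0000 vs apothem 1.2 → ∈ W
#6 (-1, 1, -1, 1): internal (-1.0000, 2.4142); octagon support 2.4142 vs apothem 1.2 → ∉ W
#7 (3, 2, 3, 3): internal (3.7071, 0.5355); octagon support 3.7071 vs apothem 1.2 → ∉ W

2, 4, 5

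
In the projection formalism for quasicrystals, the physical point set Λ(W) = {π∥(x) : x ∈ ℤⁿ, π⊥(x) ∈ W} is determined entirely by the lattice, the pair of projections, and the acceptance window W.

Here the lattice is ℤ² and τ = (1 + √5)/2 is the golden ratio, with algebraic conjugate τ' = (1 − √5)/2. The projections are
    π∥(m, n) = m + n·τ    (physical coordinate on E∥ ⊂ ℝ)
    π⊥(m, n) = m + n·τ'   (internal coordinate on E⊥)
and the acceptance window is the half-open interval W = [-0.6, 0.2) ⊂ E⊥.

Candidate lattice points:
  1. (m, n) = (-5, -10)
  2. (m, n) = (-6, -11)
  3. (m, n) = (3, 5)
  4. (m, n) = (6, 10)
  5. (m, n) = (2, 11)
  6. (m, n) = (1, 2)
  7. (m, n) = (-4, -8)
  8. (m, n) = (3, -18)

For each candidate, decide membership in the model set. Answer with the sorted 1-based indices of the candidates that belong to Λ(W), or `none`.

3, 4, 6

Numerically τ ≈ 1.618034 and τ' = −1/τ ≈ -0.618034.
#1 (-5,-10): internal coord -5 + (-10)·τ' = +1.180340; +1.180340 ∉ [-0.6, 0.2) → out
#2 (-6,-11): internal coord -6 + (-11)·τ' = +0.798374; +0.798374 ∉ [-0.6, 0.2) → out
#3 (3,5): internal coord 3 + (5)·τ' = -0.090170; -0.090170 ∈ [-0.6, 0.2) → IN Λ
#4 (6,10): internal coord 6 + (10)·τ' = -0.180340; -0.180340 ∈ [-0.6, 0.2) → IN Λ
#5 (2,11): internal coord 2 + (11)·τ' = -4.798374; -4.798374 ∉ [-0.6, 0.2) → out
#6 (1,2): internal coord 1 + (2)·τ' = -0.236068; -0.236068 ∈ [-0.6, 0.2) → IN Λ
#7 (-4,-8): internal coord -4 + (-8)·τ' = +0.944272; +0.944272 ∉ [-0.6, 0.2) → out
#8 (3,-18): internal coord 3 + (-18)·τ' = +14.124612; +14.124612 ∉ [-0.6, 0.2) → out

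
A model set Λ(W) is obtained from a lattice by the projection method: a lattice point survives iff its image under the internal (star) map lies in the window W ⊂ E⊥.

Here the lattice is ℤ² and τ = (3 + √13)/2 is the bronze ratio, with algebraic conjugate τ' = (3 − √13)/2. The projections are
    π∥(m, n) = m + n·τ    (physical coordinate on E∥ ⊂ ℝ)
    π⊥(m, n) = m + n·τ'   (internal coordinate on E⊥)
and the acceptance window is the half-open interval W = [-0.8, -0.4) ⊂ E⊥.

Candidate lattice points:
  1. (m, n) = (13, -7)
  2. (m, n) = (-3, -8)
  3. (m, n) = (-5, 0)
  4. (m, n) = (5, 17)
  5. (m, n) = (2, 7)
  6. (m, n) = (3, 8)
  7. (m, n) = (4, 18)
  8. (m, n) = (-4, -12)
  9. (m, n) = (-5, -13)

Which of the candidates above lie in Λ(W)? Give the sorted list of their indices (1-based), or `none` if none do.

2

τ' = (3−√13)/2 ≈ -0.30278.
[1] lift (13,-7): star map gives 15.11943; window check -0.8 ≤ 15.11943 < -0.4 is false → out
[2] lift (-3,-8): star map gives -0.57779; window check -0.8 ≤ -0.57779 < -0.4 is true → IN Λ
[3] lift (-5,0): star map gives -5.00000; window check -0.8 ≤ -5.00000 < -0.4 is false → out
[4] lift (5,17): star map gives -0.14719; window check -0.8 ≤ -0.14719 < -0.4 is false → out
[5] lift (2,7): star map gives -0.11943; window check -0.8 ≤ -0.11943 < -0.4 is false → out
[6] lift (3,8): star map gives 0.57779; window check -0.8 ≤ 0.57779 < -0.4 is false → out
[7] lift (4,18): star map gives -1.44996; window check -0.8 ≤ -1.44996 < -0.4 is false → out
[8] lift (-4,-12): star map gives -0.36669; window check -0.8 ≤ -0.36669 < -0.4 is false → out
[9] lift (-5,-13): star map gives -1.06392; window check -0.8 ≤ -1.06392 < -0.4 is false → out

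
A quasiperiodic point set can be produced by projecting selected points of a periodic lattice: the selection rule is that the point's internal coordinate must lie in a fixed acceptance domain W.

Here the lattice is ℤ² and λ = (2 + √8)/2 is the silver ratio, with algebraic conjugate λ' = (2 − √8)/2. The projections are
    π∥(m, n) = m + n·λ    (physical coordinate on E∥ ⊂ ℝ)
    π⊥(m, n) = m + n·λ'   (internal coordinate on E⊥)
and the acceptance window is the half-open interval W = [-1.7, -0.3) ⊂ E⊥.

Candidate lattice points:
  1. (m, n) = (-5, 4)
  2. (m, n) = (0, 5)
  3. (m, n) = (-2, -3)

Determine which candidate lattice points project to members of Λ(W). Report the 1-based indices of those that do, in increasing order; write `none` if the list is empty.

Numerically λ ≈ 2.4142 and λ' = −1/λ ≈ -0.4142.
candidate 1: (m,n)=(-5,4) → π∥ = -5+4·λ ≈ 4.6569, π⊥ = -5+4·λ' ≈ -6.6569 ∉ [-1.7, -0.3) ⇒ out
candidate 2: (m,n)=(0,5) → π∥ = 0+5·λ ≈ 12.0711, π⊥ = 0+5·λ' ≈ -2.0711 ∉ [-1.7, -0.3) ⇒ out
candidate 3: (m,n)=(-2,-3) → π∥ = -2-3·λ ≈ -9.2426, π⊥ = -2-3·λ' ≈ -0.7574 ∈ [-1.7, -0.3) ⇒ IN Λ

3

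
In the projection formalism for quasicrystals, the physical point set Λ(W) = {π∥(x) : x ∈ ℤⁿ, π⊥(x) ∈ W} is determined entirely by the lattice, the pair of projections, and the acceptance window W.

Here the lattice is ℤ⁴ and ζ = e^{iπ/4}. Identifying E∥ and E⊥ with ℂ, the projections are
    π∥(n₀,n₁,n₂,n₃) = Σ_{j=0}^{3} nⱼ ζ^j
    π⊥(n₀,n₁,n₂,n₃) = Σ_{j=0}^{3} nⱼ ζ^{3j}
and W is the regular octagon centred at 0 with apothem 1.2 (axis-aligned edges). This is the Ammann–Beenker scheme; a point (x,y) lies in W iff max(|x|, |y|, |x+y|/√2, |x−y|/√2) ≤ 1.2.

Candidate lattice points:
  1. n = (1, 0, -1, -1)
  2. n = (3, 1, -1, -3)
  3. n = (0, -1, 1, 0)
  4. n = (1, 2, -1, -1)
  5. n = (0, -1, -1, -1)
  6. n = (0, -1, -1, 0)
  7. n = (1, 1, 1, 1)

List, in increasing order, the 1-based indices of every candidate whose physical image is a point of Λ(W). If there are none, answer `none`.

1, 2, 5, 6, 7

Internal map: ζ^{3j} for j=0..3 gives (1,0), (−√2/2,√2/2), (0,−1), (√2/2,√2/2).
candidate 1: n = (1, 0, -1, -1) → π⊥ ≈ (+0.2929, +0.2929); max(|x|,|y|,|x±y|/√2) = 0.4142 ≤ 1.2 ⇒ ∈ W
candidate 2: n = (3, 1, -1, -3) → π⊥ ≈ (+0.1716, -0.4142); max(|x|,|y|,|x±y|/√2) = 0.4142 ≤ 1.2 ⇒ ∈ W
candidate 3: n = (0, -1, 1, 0) → π⊥ ≈ (+0.7071, -1.7071); max(|x|,|y|,|x±y|/√2) = 1.7071 > 1.2 ⇒ ∉ W
candidate 4: n = (1, 2, -1, -1) → π⊥ ≈ (-1.1213, +1.7071); max(|x|,|y|,|x±y|/√2) = 2.0000 > 1.2 ⇒ ∉ W
candidate 5: n = (0, -1, -1, -1) → π⊥ ≈ (+0.0000, -0.4142); max(|x|,|y|,|x±y|/√2) = 0.4142 ≤ 1.2 ⇒ ∈ W
candidate 6: n = (0, -1, -1, 0) → π⊥ ≈ (+0.7071, +0.2929); max(|x|,|y|,|x±y|/√2) = 0.7071 ≤ 1.2 ⇒ ∈ W
candidate 7: n = (1, 1, 1, 1) → π⊥ ≈ (+1.0000, +0.4142); max(|x|,|y|,|x±y|/√2) = 1.0000 ≤ 1.2 ⇒ ∈ W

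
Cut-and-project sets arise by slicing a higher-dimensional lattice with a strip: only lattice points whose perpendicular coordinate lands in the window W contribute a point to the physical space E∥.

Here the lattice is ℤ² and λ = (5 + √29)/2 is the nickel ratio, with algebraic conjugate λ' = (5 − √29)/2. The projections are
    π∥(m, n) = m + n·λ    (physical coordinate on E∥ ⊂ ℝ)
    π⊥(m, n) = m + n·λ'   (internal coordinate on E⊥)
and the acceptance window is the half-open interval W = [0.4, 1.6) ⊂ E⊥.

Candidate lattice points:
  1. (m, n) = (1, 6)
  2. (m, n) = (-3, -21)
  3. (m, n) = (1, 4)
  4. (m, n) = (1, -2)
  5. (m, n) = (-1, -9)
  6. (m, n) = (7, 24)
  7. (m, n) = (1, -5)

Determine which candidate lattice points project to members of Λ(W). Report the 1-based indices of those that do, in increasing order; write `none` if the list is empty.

λ' = (5−√29)/2 ≈ -0.192582.
candidate 1: (m,n)=(1,6) → π∥ = 1+6·λ ≈ 32.155494, π⊥ = 1+6·λ' ≈ -0.155494 ∉ [0.4, 1.6) ⇒ out
candidate 2: (m,n)=(-3,-21) → π∥ = -3-21·λ ≈ -112.044230, π⊥ = -3-21·λ' ≈ 1.044230 ∈ [0.4, 1.6) ⇒ IN Λ
candidate 3: (m,n)=(1,4) → π∥ = 1+4·λ ≈ 21.770330, π⊥ = 1+4·λ' ≈ 0.229670 ∉ [0.4, 1.6) ⇒ out
candidate 4: (m,n)=(1,-2) → π∥ = 1-2·λ ≈ -9.385165, π⊥ = 1-2·λ' ≈ 1.385165 ∈ [0.4, 1.6) ⇒ IN Λ
candidate 5: (m,n)=(-1,-9) → π∥ = -1-9·λ ≈ -47.733242, π⊥ = -1-9·λ' ≈ 0.733242 ∈ [0.4, 1.6) ⇒ IN Λ
candidate 6: (m,n)=(7,24) → π∥ = 7+24·λ ≈ 131.621978, π⊥ = 7+24·λ' ≈ 2.378022 ∉ [0.4, 1.6) ⇒ out
candidate 7: (m,n)=(1,-5) → π∥ = 1-5·λ ≈ -24.962912, π⊥ = 1-5·λ' ≈ 1.962912 ∉ [0.4, 1.6) ⇒ out

2, 4, 5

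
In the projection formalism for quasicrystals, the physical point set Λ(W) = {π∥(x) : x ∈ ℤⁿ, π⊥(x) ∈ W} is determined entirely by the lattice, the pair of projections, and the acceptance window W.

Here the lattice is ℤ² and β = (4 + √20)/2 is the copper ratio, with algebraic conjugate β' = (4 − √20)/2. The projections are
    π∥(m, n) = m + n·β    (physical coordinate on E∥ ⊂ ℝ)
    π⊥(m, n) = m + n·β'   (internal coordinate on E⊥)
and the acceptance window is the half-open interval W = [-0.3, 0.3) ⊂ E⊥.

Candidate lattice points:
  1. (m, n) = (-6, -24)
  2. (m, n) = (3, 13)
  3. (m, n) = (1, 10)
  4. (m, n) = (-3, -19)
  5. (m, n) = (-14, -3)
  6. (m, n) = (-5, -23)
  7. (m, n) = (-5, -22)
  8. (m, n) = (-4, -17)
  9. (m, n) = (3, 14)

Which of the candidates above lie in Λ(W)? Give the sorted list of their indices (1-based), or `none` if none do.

2, 7, 8

β' = (4−√20)/2 ≈ -0.23607.
#1 (-6,-24): internal coord -6 + (-24)·β' = -0.33437; -0.33437 ∉ [-0.3, 0.3) → out
#2 (3,13): internal coord 3 + (13)·β' = -0.06888; -0.06888 ∈ [-0.3, 0.3) → IN Λ
#3 (1,10): internal coord 1 + (10)·β' = -1.36068; -1.36068 ∉ [-0.3, 0.3) → out
#4 (-3,-19): internal coord -3 + (-19)·β' = +1.48529; +1.48529 ∉ [-0.3, 0.3) → out
#5 (-14,-3): internal coord -14 + (-3)·β' = -13.29180; -13.29180 ∉ [-0.3, 0.3) → out
#6 (-5,-23): internal coord -5 + (-23)·β' = +0.42956; +0.42956 ∉ [-0.3, 0.3) → out
#7 (-5,-22): internal coord -5 + (-22)·β' = +0.19350; +0.19350 ∈ [-0.3, 0.3) → IN Λ
#8 (-4,-17): internal coord -4 + (-17)·β' = +0.01316; +0.01316 ∈ [-0.3, 0.3) → IN Λ
#9 (3,14): internal coord 3 + (14)·β' = -0.30495; -0.30495 ∉ [-0.3, 0.3) → out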